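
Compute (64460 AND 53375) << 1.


Step 1: 64460 & 53375 = 53324
Step 2: 53324 << 1 = 106648

106648


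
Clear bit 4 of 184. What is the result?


184 & ~(1 << 4) = 168

168


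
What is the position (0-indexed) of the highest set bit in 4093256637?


0b11110011111110100010001110111101. Highest set bit at position 31

31


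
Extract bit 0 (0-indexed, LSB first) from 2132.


0b100001010100, position 0 = 0

0


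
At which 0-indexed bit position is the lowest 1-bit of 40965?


0b1010000000000101. Lowest set bit at position 0

0


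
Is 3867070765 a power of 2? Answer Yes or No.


0b11100110011111101101000100101101. Multiple bits set => No

No


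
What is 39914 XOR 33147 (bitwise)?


0b1001101111101010 ^ 0b1000000101111011 = 0b1101010010001 = 6801

6801


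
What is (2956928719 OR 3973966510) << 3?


Step 1: 2956928719 | 3973966510 = 4244631279
Step 2: 4244631279 << 3 = 33957050232

33957050232


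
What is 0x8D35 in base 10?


8D35 hex = 36149 decimal

36149


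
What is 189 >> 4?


0b10111101 >> 4 = 0b1011 = 11

11


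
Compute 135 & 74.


0b10000111 & 0b1001010 = 0b10 = 2

2


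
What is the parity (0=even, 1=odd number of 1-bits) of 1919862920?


0b1110010011011101100100010001000 has 14 ones => parity 0

0


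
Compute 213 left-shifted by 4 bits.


0b11010101 << 4 = 0b110101010000 = 3408

3408


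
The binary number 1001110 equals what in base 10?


1001110 in decimal = 78

78


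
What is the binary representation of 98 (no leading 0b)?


98 = 1100010 in binary

1100010


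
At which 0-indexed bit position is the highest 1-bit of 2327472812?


0b10001010101110100110101010101100. Highest set bit at position 31

31


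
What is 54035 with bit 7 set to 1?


54035 | (1 << 7) = 54035 | 128 = 54163

54163


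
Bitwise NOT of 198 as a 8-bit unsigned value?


~0b11000110 = 0b111001 = 57 (8-bit unsigned)

57


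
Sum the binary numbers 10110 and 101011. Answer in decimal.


10110 + 101011 = 1000001 = 65

65


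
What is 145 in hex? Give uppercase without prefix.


145 = 91 hex

91


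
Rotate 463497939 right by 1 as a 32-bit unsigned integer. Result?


Rotate 0b11011101000000110101011010011 right by 1 (32-bit) = 0b10001101110100000011010101101001 = 2379232617

2379232617


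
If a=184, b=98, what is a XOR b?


184 ^ 98 = 218

218


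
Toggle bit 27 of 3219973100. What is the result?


3219973100 ^ (1 << 27) = 3219973100 ^ 134217728 = 3085755372

3085755372


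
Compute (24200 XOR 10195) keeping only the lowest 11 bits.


Step 1: 24200 ^ 10195 = 31067
Step 2: 31067 & 2047 = 347

347


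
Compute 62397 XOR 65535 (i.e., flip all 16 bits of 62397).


62397 ^ 65535 = 3138

3138


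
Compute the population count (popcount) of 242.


0b11110010 has 5 set bits

5


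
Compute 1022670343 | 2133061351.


0b111100111101001011011000000111 | 0b1111111001000111110111011100111 = 0b1111111111101111111111011100111 = 2146959079

2146959079


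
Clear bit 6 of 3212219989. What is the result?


3212219989 & ~(1 << 6) = 3212219925

3212219925


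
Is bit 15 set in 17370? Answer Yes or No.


0b100001111011010, bit 15 = 0. No

No


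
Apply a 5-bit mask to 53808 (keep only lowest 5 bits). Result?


53808 & 31 = 16

16


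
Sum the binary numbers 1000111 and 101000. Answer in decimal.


1000111 + 101000 = 1101111 = 111

111


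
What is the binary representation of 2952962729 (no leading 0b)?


2952962729 = 10110000000000101010001010101001 in binary

10110000000000101010001010101001


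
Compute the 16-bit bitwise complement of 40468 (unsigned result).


~0b1001111000010100 = 0b110000111101011 = 25067 (16-bit unsigned)

25067


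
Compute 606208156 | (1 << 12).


606208156 | (1 << 12) = 606208156 | 4096 = 606212252

606212252


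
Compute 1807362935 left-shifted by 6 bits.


0b1101011101110100010101101110111 << 6 = 0b1101011101110100010101101110111000000 = 115671227840

115671227840


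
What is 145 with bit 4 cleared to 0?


145 & ~(1 << 4) = 129

129


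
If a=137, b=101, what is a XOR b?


137 ^ 101 = 236

236


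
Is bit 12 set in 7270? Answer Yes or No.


0b1110001100110, bit 12 = 1. Yes

Yes


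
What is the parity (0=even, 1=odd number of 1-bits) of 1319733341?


0b1001110101010011000100001011101 has 15 ones => parity 1

1


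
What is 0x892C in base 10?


892C hex = 35116 decimal

35116


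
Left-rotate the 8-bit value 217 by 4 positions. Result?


Rotate 0b11011001 left by 4 (8-bit) = 0b10011101 = 157

157


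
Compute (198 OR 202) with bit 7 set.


Step 1: 198 | 202 = 206
Step 2: 206 | (1 << 7) = 206 | 128 = 206

206


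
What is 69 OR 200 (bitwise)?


0b1000101 | 0b11001000 = 0b11001101 = 205

205


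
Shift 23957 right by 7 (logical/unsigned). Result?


0b101110110010101 >> 7 = 0b10111011 = 187

187


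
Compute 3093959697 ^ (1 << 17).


3093959697 ^ (1 << 17) = 3093959697 ^ 131072 = 3093828625

3093828625


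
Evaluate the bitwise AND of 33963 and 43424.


0b1000010010101011 & 0b1010100110100000 = 0b1000000010100000 = 32928

32928


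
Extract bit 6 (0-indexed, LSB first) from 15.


0b1111, position 6 = 0

0


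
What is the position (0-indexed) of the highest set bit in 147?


0b10010011. Highest set bit at position 7

7


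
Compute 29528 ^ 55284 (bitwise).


0b111001101011000 ^ 0b1101011111110100 = 0b1010010010101100 = 42156

42156


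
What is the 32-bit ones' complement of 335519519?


335519519 ^ 4294967295 = 3959447776

3959447776


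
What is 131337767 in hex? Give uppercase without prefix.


131337767 = 7D40E27 hex

7D40E27


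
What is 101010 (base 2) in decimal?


101010 in decimal = 42

42


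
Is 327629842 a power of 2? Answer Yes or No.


0b10011100001110011110000010010. Multiple bits set => No

No


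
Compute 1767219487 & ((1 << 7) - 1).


1767219487 & 127 = 31

31


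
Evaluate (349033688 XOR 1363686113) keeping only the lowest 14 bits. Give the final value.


Step 1: 349033688 ^ 1363686113 = 1166403129
Step 2: 1166403129 & 16383 = 9785

9785


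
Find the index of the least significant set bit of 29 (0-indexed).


0b11101. Lowest set bit at position 0

0


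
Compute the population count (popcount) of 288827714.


0b10001001101110010100101000010 has 12 set bits

12


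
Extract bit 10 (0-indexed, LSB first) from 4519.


0b1000110100111, position 10 = 0

0


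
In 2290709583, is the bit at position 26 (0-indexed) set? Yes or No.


0b10001000100010010111010001001111, bit 26 = 0. No

No


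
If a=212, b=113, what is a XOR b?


212 ^ 113 = 165

165


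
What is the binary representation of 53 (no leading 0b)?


53 = 110101 in binary

110101


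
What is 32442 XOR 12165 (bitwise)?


0b111111010111010 ^ 0b10111110000101 = 0b101000100111111 = 20799

20799


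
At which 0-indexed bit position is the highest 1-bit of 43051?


0b1010100000101011. Highest set bit at position 15

15


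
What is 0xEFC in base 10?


EFC hex = 3836 decimal

3836


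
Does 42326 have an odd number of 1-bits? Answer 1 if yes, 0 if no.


0b1010010101010110 has 8 ones => parity 0

0


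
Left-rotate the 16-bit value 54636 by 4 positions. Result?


Rotate 0b1101010101101100 left by 4 (16-bit) = 0b101011011001101 = 22221

22221


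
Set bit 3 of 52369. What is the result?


52369 | (1 << 3) = 52369 | 8 = 52377

52377


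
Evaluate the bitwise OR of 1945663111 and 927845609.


0b1110011111110000111011010000111 | 0b110111010011011100110011101001 = 0b1110111111111011111111011101111 = 2013134575

2013134575


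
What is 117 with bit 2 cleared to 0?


117 & ~(1 << 2) = 113

113


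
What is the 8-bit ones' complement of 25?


25 ^ 255 = 230

230


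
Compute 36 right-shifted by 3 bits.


0b100100 >> 3 = 0b100 = 4

4


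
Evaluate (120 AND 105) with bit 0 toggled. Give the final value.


Step 1: 120 & 105 = 104
Step 2: 104 ^ (1 << 0) = 104 ^ 1 = 105

105


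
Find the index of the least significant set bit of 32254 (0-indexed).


0b111110111111110. Lowest set bit at position 1

1


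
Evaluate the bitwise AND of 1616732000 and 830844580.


0b1100000010111010101111101100000 & 0b110001100001011010111010100100 = 0b100000000001010000111000100000 = 537202208

537202208


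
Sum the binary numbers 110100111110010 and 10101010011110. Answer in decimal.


110100111110010 + 10101010011110 = 1001010010010000 = 38032

38032


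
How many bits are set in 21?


0b10101 has 3 set bits

3


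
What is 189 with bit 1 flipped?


189 ^ (1 << 1) = 189 ^ 2 = 191

191


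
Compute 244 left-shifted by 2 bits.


0b11110100 << 2 = 0b1111010000 = 976

976


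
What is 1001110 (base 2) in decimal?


1001110 in decimal = 78

78


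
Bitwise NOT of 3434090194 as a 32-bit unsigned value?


~0b11001100101100000000111011010010 = 0b110011010011111111000100101101 = 860877101 (32-bit unsigned)

860877101


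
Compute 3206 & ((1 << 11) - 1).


3206 & 2047 = 1158

1158


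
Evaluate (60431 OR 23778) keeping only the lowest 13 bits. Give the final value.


Step 1: 60431 | 23778 = 64751
Step 2: 64751 & 8191 = 7407

7407


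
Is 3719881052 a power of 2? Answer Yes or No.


0b11011101101110001110000101011100. Multiple bits set => No

No


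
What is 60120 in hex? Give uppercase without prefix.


60120 = EAD8 hex

EAD8


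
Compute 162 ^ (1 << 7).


162 ^ (1 << 7) = 162 ^ 128 = 34

34


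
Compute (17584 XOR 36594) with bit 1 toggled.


Step 1: 17584 ^ 36594 = 51778
Step 2: 51778 ^ (1 << 1) = 51778 ^ 2 = 51776

51776


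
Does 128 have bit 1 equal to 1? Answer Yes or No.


0b10000000, bit 1 = 0. No

No


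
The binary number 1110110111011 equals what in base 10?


1110110111011 in decimal = 7611

7611


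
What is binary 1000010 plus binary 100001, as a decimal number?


1000010 + 100001 = 1100011 = 99

99


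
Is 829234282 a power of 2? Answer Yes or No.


0b110001011011010001110001101010. Multiple bits set => No

No


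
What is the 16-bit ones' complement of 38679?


38679 ^ 65535 = 26856

26856


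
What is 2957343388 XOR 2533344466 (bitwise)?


0b10110000010001010111101010011100 ^ 0b10010110111111111100010011010010 = 0b100110101110101011111001001110 = 649772622

649772622


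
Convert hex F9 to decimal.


F9 hex = 249 decimal

249


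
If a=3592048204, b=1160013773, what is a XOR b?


3592048204 ^ 1160013773 = 2470324609

2470324609


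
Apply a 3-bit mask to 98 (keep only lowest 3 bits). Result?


98 & 7 = 2

2


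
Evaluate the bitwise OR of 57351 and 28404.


0b1110000000000111 | 0b110111011110100 = 0b1110111011110111 = 61175

61175


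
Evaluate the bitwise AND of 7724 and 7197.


0b1111000101100 & 0b1110000011101 = 0b1110000001100 = 7180

7180


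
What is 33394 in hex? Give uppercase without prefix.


33394 = 8272 hex

8272


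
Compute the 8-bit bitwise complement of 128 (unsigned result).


~0b10000000 = 0b1111111 = 127 (8-bit unsigned)

127


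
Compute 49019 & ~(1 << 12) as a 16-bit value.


49019 & ~(1 << 12) = 44923

44923


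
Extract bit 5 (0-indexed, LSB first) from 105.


0b1101001, position 5 = 1

1


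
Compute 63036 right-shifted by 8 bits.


0b1111011000111100 >> 8 = 0b11110110 = 246

246


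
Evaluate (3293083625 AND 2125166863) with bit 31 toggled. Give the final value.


Step 1: 3293083625 & 2125166863 = 1141403913
Step 2: 1141403913 ^ (1 << 31) = 1141403913 ^ 2147483648 = 3288887561

3288887561


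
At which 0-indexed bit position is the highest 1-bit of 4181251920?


0b11111001001110001101011101010000. Highest set bit at position 31

31


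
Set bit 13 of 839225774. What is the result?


839225774 | (1 << 13) = 839225774 | 8192 = 839233966

839233966


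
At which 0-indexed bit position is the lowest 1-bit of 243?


0b11110011. Lowest set bit at position 0

0


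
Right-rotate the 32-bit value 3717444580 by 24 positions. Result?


Rotate 0b11011101100100111011001111100100 right by 24 (32-bit) = 0b10010011101100111110010011011101 = 2478040285

2478040285


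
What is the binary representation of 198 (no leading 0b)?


198 = 11000110 in binary

11000110


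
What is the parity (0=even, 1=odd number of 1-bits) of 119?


0b1110111 has 6 ones => parity 0

0


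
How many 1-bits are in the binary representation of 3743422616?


0b11011111001000000001100010011000 has 13 set bits

13


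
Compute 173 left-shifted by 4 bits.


0b10101101 << 4 = 0b101011010000 = 2768

2768


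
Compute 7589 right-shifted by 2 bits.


0b1110110100101 >> 2 = 0b11101101001 = 1897

1897


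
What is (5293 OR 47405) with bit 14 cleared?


Step 1: 5293 | 47405 = 48557
Step 2: 48557 & ~(1 << 14) = 48557

48557


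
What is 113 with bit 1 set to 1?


113 | (1 << 1) = 113 | 2 = 115

115


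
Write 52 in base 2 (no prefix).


52 = 110100 in binary

110100


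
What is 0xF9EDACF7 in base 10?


F9EDACF7 hex = 4193103095 decimal

4193103095


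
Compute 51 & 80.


0b110011 & 0b1010000 = 0b10000 = 16

16


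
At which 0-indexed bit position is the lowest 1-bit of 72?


0b1001000. Lowest set bit at position 3

3


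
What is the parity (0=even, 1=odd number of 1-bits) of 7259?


0b1110001011011 has 8 ones => parity 0

0


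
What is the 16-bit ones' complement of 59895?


59895 ^ 65535 = 5640

5640


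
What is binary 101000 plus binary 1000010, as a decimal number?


101000 + 1000010 = 1101010 = 106

106


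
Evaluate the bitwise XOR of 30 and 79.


0b11110 ^ 0b1001111 = 0b1010001 = 81

81


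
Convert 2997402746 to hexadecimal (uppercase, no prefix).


2997402746 = B2A8BC7A hex

B2A8BC7A


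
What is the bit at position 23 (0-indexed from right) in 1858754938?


0b1101110110010100101100101111010, position 23 = 1

1


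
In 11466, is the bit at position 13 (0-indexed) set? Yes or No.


0b10110011001010, bit 13 = 1. Yes

Yes


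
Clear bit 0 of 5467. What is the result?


5467 & ~(1 << 0) = 5466

5466


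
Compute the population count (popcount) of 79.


0b1001111 has 5 set bits

5


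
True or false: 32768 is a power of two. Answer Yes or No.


0b1000000000000000. Only one bit set => Yes

Yes


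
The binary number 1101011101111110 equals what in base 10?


1101011101111110 in decimal = 55166

55166


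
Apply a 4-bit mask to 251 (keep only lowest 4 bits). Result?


251 & 15 = 11

11


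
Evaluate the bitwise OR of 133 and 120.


0b10000101 | 0b1111000 = 0b11111101 = 253

253


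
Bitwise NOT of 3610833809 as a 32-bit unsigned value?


~0b11010111001110001111001110010001 = 0b101000110001110000110001101110 = 684133486 (32-bit unsigned)

684133486


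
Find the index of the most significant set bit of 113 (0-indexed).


0b1110001. Highest set bit at position 6

6


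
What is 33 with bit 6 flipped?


33 ^ (1 << 6) = 33 ^ 64 = 97

97


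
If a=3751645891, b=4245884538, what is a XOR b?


3751645891 ^ 4245884538 = 579771577

579771577


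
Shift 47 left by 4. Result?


0b101111 << 4 = 0b1011110000 = 752

752


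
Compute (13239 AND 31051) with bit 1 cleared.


Step 1: 13239 & 31051 = 12547
Step 2: 12547 & ~(1 << 1) = 12545

12545


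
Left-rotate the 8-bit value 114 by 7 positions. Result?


Rotate 0b1110010 left by 7 (8-bit) = 0b111001 = 57

57


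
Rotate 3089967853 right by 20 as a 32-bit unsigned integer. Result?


Rotate 0b10111000001011010010101011101101 right by 20 (32-bit) = 0b11010010101011101101101110000010 = 3534674818

3534674818


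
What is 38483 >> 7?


0b1001011001010011 >> 7 = 0b100101100 = 300

300


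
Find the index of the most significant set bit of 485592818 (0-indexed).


0b11100111100011000111011110010. Highest set bit at position 28

28


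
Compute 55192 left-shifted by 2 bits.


0b1101011110011000 << 2 = 0b110101111001100000 = 220768

220768


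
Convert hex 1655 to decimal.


1655 hex = 5717 decimal

5717


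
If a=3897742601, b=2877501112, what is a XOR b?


3897742601 ^ 2877501112 = 1137834929

1137834929


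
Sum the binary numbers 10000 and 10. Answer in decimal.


10000 + 10 = 10010 = 18

18


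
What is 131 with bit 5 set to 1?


131 | (1 << 5) = 131 | 32 = 163

163


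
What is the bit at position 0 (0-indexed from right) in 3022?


0b101111001110, position 0 = 0

0


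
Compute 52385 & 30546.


0b1100110010100001 & 0b111011101010010 = 0b100010000000000 = 17408

17408


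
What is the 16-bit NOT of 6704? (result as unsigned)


~0b1101000110000 = 0b1110010111001111 = 58831 (16-bit unsigned)

58831


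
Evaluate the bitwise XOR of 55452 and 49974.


0b1101100010011100 ^ 0b1100001100110110 = 0b1101110101010 = 7082

7082


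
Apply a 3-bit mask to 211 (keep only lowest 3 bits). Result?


211 & 7 = 3

3


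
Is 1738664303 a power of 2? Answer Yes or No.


0b1100111101000011110100101101111. Multiple bits set => No

No


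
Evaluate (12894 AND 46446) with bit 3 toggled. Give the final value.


Step 1: 12894 & 46446 = 12366
Step 2: 12366 ^ (1 << 3) = 12366 ^ 8 = 12358

12358


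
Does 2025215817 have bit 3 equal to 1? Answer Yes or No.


0b1111000101101100101011101001001, bit 3 = 1. Yes

Yes


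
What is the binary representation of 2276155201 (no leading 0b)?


2276155201 = 10000111101010110101111101000001 in binary

10000111101010110101111101000001


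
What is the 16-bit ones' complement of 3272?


3272 ^ 65535 = 62263

62263


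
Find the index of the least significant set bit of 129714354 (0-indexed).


0b111101110110100100010110010. Lowest set bit at position 1

1


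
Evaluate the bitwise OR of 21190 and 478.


0b101001011000110 | 0b111011110 = 0b101001111011110 = 21470

21470


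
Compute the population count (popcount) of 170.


0b10101010 has 4 set bits

4


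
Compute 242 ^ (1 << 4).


242 ^ (1 << 4) = 242 ^ 16 = 226

226


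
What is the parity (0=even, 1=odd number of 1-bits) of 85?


0b1010101 has 4 ones => parity 0

0


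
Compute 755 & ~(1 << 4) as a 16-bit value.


755 & ~(1 << 4) = 739

739


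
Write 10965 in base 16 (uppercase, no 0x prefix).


10965 = 2AD5 hex

2AD5


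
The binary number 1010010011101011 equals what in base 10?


1010010011101011 in decimal = 42219

42219


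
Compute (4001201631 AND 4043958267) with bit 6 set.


Step 1: 4001201631 & 4043958267 = 3758712283
Step 2: 3758712283 | (1 << 6) = 3758712283 | 64 = 3758712283

3758712283


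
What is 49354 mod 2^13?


49354 & 8191 = 202

202


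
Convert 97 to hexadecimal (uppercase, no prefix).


97 = 61 hex

61


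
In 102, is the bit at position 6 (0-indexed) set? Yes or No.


0b1100110, bit 6 = 1. Yes

Yes


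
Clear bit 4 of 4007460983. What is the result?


4007460983 & ~(1 << 4) = 4007460967

4007460967


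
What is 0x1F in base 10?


1F hex = 31 decimal

31


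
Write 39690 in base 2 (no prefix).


39690 = 1001101100001010 in binary

1001101100001010


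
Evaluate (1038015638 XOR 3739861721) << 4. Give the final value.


Step 1: 1038015638 ^ 3739861721 = 3812040271
Step 2: 3812040271 << 4 = 60992644336

60992644336


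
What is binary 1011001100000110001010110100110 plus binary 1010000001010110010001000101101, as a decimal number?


1011001100000110001010110100110 + 1010000001010110010001000101101 = 10101001101011100011011111010011 = 2846767059

2846767059


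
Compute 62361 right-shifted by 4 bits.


0b1111001110011001 >> 4 = 0b111100111001 = 3897

3897


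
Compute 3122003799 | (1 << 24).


3122003799 | (1 << 24) = 3122003799 | 16777216 = 3138781015

3138781015


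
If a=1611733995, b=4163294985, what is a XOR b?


1611733995 ^ 4163294985 = 2553793762

2553793762


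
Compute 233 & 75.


0b11101001 & 0b1001011 = 0b1001001 = 73

73


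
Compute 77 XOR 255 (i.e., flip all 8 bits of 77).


77 ^ 255 = 178

178


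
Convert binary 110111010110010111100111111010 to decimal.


110111010110010111100111111010 in decimal = 928610810

928610810


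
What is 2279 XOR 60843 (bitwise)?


0b100011100111 ^ 0b1110110110101011 = 0b1110010101001100 = 58700

58700


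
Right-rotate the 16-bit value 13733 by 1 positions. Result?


Rotate 0b11010110100101 right by 1 (16-bit) = 0b1001101011010010 = 39634

39634


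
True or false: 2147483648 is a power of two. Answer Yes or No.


0b10000000000000000000000000000000. Only one bit set => Yes

Yes


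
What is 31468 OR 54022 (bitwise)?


0b111101011101100 | 0b1101001100000110 = 0b1111101111101110 = 64494

64494


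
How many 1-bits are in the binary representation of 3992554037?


0b11101101111110011000101000110101 has 19 set bits

19


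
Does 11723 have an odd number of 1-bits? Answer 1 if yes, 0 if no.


0b10110111001011 has 9 ones => parity 1

1


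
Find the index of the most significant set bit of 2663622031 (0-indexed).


0b10011110110000111010010110001111. Highest set bit at position 31

31


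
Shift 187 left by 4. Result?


0b10111011 << 4 = 0b101110110000 = 2992

2992


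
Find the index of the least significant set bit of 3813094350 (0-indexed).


0b11100011010001110011001111001110. Lowest set bit at position 1

1


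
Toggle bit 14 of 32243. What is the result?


32243 ^ (1 << 14) = 32243 ^ 16384 = 15859

15859


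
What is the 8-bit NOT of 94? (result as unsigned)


~0b1011110 = 0b10100001 = 161 (8-bit unsigned)

161


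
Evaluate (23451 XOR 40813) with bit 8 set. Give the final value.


Step 1: 23451 ^ 40813 = 50422
Step 2: 50422 | (1 << 8) = 50422 | 256 = 50678

50678


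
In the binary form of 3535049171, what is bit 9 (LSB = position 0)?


0b11010010101101001001000111010011, position 9 = 0

0


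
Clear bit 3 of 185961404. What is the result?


185961404 & ~(1 << 3) = 185961396

185961396


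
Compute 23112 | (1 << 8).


23112 | (1 << 8) = 23112 | 256 = 23368

23368


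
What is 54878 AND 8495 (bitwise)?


0b1101011001011110 & 0b10000100101111 = 0b1110 = 14

14


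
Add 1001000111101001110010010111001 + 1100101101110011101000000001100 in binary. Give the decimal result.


1001000111101001110010010111001 + 1100101101110011101000000001100 = 10101110101011101011010011000101 = 2930685125

2930685125


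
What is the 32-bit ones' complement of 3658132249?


3658132249 ^ 4294967295 = 636835046

636835046


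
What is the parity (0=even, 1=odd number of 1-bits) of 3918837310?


0b11101001100101001011011000111110 has 18 ones => parity 0

0


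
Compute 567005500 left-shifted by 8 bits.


0b100001110010111101000100111100 << 8 = 0b10000111001011110100010011110000000000 = 145153408000

145153408000


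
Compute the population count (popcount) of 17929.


0b100011000001001 has 5 set bits

5


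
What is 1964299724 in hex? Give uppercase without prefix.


1964299724 = 7514D5CC hex

7514D5CC


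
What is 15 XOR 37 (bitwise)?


0b1111 ^ 0b100101 = 0b101010 = 42

42


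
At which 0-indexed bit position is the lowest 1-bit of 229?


0b11100101. Lowest set bit at position 0

0


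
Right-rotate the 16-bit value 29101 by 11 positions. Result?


Rotate 0b111000110101101 right by 11 (16-bit) = 0b11010110101110 = 13742

13742


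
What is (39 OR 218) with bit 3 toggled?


Step 1: 39 | 218 = 255
Step 2: 255 ^ (1 << 3) = 255 ^ 8 = 247

247


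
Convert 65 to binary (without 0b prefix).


65 = 1000001 in binary

1000001


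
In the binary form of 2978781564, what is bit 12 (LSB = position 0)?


0b10110001100011001001100101111100, position 12 = 1

1


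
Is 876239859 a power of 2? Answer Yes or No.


0b110100001110100101101111110011. Multiple bits set => No

No


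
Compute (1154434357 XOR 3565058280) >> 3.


Step 1: 1154434357 ^ 3565058280 = 2427534813
Step 2: 2427534813 >> 3 = 303441851

303441851


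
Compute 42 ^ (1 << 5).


42 ^ (1 << 5) = 42 ^ 32 = 10

10


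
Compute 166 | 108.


0b10100110 | 0b1101100 = 0b11101110 = 238

238


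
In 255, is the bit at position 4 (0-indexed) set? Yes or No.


0b11111111, bit 4 = 1. Yes

Yes


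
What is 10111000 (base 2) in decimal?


10111000 in decimal = 184

184


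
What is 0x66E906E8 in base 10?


66E906E8 hex = 1726547688 decimal

1726547688


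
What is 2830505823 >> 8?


0b10101000101101100001011101011111 >> 8 = 0b101010001011011000010111 = 11056663

11056663


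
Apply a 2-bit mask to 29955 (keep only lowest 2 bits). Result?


29955 & 3 = 3

3


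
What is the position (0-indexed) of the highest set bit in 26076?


0b110010111011100. Highest set bit at position 14

14


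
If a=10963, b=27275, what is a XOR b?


10963 ^ 27275 = 16472

16472


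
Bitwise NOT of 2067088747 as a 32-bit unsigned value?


~0b1111011001101010100010101101011 = 0b10000100110010101011101010010100 = 2227878548 (32-bit unsigned)

2227878548


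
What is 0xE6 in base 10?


E6 hex = 230 decimal

230


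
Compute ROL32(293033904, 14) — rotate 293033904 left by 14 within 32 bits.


Rotate 0b10001011101110101011110110000 left by 14 (32-bit) = 0b11010101111011000000010001011101 = 3589014621

3589014621


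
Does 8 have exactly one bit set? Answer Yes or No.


0b1000. Only one bit set => Yes

Yes


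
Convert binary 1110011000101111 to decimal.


1110011000101111 in decimal = 58927

58927


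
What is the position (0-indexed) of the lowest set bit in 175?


0b10101111. Lowest set bit at position 0

0


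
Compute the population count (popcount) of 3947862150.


0b11101011010011111001100010000110 has 17 set bits

17


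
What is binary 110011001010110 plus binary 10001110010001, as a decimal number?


110011001010110 + 10001110010001 = 1000100111100111 = 35303

35303


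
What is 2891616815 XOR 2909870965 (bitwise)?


0b10101100010110101001001000101111 ^ 0b10101101011100010001101101110101 = 0b1001010111000100101011010 = 19630426

19630426


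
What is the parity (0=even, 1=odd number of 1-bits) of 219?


0b11011011 has 6 ones => parity 0

0


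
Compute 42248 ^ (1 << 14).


42248 ^ (1 << 14) = 42248 ^ 16384 = 58632

58632


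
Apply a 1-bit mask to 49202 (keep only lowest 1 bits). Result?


49202 & 1 = 0

0


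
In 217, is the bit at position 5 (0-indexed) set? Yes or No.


0b11011001, bit 5 = 0. No

No


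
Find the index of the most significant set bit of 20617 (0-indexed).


0b101000010001001. Highest set bit at position 14

14


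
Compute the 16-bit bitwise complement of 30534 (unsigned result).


~0b111011101000110 = 0b1000100010111001 = 35001 (16-bit unsigned)

35001


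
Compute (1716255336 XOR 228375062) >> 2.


Step 1: 1716255336 ^ 228375062 = 1809268862
Step 2: 1809268862 >> 2 = 452317215

452317215


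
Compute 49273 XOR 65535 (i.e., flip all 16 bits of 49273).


49273 ^ 65535 = 16262

16262


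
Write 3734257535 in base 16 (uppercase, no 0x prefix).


3734257535 = DE943F7F hex

DE943F7F


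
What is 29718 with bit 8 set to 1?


29718 | (1 << 8) = 29718 | 256 = 29974

29974


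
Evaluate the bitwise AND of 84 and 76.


0b1010100 & 0b1001100 = 0b1000100 = 68

68


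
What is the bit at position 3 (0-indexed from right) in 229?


0b11100101, position 3 = 0

0


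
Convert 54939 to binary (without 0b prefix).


54939 = 1101011010011011 in binary

1101011010011011


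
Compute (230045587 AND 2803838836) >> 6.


Step 1: 230045587 & 2803838836 = 85337872
Step 2: 85337872 >> 6 = 1333404

1333404


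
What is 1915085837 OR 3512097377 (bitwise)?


0b1110010001001011110010000001101 | 0b11010001010101100101101001100001 = 0b11110011011101111111111001101101 = 4084727405

4084727405


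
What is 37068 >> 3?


0b1001000011001100 >> 3 = 0b1001000011001 = 4633

4633


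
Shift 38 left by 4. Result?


0b100110 << 4 = 0b1001100000 = 608

608


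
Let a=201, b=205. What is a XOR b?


201 ^ 205 = 4

4


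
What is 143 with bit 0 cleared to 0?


143 & ~(1 << 0) = 142

142


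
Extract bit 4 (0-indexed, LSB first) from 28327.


0b110111010100111, position 4 = 0

0


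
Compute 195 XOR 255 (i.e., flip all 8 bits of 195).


195 ^ 255 = 60

60


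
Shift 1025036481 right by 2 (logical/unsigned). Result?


0b111101000110001101000011000001 >> 2 = 0b1111010001100011010000110000 = 256259120

256259120


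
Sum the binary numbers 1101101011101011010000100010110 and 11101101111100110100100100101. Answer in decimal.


1101101011101011010000100010110 + 11101101111100110100100100101 = 10001011001101000000101000111011 = 2335443515

2335443515


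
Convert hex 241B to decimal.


241B hex = 9243 decimal

9243


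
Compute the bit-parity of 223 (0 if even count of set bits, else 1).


0b11011111 has 7 ones => parity 1

1


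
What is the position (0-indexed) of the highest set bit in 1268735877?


0b1001011100111110101111110000101. Highest set bit at position 30

30


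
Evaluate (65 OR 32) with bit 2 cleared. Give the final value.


Step 1: 65 | 32 = 97
Step 2: 97 & ~(1 << 2) = 97

97


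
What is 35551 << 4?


0b1000101011011111 << 4 = 0b10001010110111110000 = 568816

568816


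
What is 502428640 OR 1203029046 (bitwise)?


0b11101111100100111001111100000 | 0b1000111101101001100010000110110 = 0b1011111111101101111011111110110 = 1610020854

1610020854


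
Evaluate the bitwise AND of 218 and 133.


0b11011010 & 0b10000101 = 0b10000000 = 128

128


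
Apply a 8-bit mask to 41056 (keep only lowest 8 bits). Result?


41056 & 255 = 96

96


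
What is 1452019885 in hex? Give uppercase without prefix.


1452019885 = 568C10AD hex

568C10AD


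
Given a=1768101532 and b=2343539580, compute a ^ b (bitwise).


1768101532 ^ 2343539580 = 3805054432

3805054432


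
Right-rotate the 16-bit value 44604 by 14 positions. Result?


Rotate 0b1010111000111100 right by 14 (16-bit) = 0b1011100011110010 = 47346

47346


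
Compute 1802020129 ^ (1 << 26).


1802020129 ^ (1 << 26) = 1802020129 ^ 67108864 = 1869128993

1869128993


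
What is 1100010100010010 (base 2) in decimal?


1100010100010010 in decimal = 50450

50450


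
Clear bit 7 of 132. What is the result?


132 & ~(1 << 7) = 4

4


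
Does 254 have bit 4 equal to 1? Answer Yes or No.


0b11111110, bit 4 = 1. Yes

Yes


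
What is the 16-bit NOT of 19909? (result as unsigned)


~0b100110111000101 = 0b1011001000111010 = 45626 (16-bit unsigned)

45626


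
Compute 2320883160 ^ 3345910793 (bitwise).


0b10001010010101011101110111011000 ^ 0b11000111011011101000110000001001 = 0b1001101001110110101000111010001 = 1295733201

1295733201


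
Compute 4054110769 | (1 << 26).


4054110769 | (1 << 26) = 4054110769 | 67108864 = 4121219633

4121219633


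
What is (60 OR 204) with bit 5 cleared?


Step 1: 60 | 204 = 252
Step 2: 252 & ~(1 << 5) = 220

220


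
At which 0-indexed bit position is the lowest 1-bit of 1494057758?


0b1011001000011011000001100011110. Lowest set bit at position 1

1


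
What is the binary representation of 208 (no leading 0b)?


208 = 11010000 in binary

11010000


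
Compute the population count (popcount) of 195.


0b11000011 has 4 set bits

4


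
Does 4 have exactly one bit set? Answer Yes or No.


0b100. Only one bit set => Yes

Yes


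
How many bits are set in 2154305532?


0b10000000011010000001011111111100 has 14 set bits

14


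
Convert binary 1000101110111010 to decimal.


1000101110111010 in decimal = 35770

35770


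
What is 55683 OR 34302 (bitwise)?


0b1101100110000011 | 0b1000010111111110 = 0b1101110111111111 = 56831

56831


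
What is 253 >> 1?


0b11111101 >> 1 = 0b1111110 = 126

126


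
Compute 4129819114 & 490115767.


0b11110110001010000000100111101010 & 0b11101001101101001001010110111 = 0b10100001000000000000010100010 = 337641634

337641634


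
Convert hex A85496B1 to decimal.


A85496B1 hex = 2824115889 decimal

2824115889


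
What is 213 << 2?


0b11010101 << 2 = 0b1101010100 = 852

852


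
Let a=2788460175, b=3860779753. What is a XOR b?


2788460175 ^ 3860779753 = 1076515942

1076515942


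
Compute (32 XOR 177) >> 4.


Step 1: 32 ^ 177 = 145
Step 2: 145 >> 4 = 9

9


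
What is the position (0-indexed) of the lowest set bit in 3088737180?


0b10111000000110100110001110011100. Lowest set bit at position 2

2


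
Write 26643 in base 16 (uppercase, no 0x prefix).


26643 = 6813 hex

6813


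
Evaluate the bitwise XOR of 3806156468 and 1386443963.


0b11100010110111010101011010110100 ^ 0b1010010101000110111010010111011 = 0b10110000011111100010001000001111 = 2961056271

2961056271


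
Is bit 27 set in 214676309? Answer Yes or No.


0b1100110010111011001101010101, bit 27 = 1. Yes

Yes


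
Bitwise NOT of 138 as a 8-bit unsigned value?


~0b10001010 = 0b1110101 = 117 (8-bit unsigned)

117


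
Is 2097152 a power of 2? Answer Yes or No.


0b1000000000000000000000. Only one bit set => Yes

Yes


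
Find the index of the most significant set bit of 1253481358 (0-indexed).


0b1001010101101101001101110001110. Highest set bit at position 30

30


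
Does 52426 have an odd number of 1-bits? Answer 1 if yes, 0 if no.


0b1100110011001010 has 8 ones => parity 0

0


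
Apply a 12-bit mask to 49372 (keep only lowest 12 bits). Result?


49372 & 4095 = 220

220


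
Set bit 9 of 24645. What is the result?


24645 | (1 << 9) = 24645 | 512 = 25157

25157


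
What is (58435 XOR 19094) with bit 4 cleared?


Step 1: 58435 ^ 19094 = 44757
Step 2: 44757 & ~(1 << 4) = 44741

44741


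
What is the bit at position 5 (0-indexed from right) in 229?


0b11100101, position 5 = 1

1


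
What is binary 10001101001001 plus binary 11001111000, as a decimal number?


10001101001001 + 11001111000 = 10100111000001 = 10689

10689


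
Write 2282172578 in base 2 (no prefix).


2282172578 = 10001000000001110011000010100010 in binary

10001000000001110011000010100010


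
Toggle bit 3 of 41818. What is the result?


41818 ^ (1 << 3) = 41818 ^ 8 = 41810

41810


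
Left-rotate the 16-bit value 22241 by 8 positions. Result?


Rotate 0b101011011100001 left by 8 (16-bit) = 0b1110000101010110 = 57686

57686


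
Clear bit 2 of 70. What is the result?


70 & ~(1 << 2) = 66

66


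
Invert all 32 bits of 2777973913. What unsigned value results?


2777973913 ^ 4294967295 = 1516993382

1516993382


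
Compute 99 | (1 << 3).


99 | (1 << 3) = 99 | 8 = 107

107


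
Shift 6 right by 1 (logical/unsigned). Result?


0b110 >> 1 = 0b11 = 3

3


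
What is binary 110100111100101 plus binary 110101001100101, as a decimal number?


110100111100101 + 110101001100101 = 1101010001001010 = 54346

54346


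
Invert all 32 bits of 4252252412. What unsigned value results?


4252252412 ^ 4294967295 = 42714883

42714883


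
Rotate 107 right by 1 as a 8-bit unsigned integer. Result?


Rotate 0b1101011 right by 1 (8-bit) = 0b10110101 = 181

181


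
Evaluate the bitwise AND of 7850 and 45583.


0b1111010101010 & 0b1011001000001111 = 0b1001000001010 = 4618

4618


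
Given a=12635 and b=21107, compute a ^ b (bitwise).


12635 ^ 21107 = 25384

25384


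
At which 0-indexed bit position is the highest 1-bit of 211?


0b11010011. Highest set bit at position 7

7


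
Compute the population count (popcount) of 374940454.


0b10110010110010010001100100110 has 13 set bits

13


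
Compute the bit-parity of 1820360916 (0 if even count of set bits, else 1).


0b1101100100000001000000011010100 has 10 ones => parity 0

0


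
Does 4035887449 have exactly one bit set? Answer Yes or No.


0b11110000100011101100000101011001. Multiple bits set => No

No


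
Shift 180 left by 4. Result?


0b10110100 << 4 = 0b101101000000 = 2880

2880


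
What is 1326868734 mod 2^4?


1326868734 & 15 = 14

14


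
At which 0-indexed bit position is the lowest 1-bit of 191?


0b10111111. Lowest set bit at position 0

0


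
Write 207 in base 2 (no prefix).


207 = 11001111 in binary

11001111


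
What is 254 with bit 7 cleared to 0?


254 & ~(1 << 7) = 126

126


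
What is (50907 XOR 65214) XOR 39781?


Step 1: 50907 ^ 65214 = 14437
Step 2: 14437 ^ 39781 = 41728

41728


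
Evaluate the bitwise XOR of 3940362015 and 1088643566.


0b11101010110111010010011100011111 ^ 0b1000000111000110110000111101110 = 0b10101010001111100100011011110001 = 2856208113

2856208113


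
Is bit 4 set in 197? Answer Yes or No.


0b11000101, bit 4 = 0. No

No


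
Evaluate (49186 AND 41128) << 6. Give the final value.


Step 1: 49186 & 41128 = 32800
Step 2: 32800 << 6 = 2099200

2099200


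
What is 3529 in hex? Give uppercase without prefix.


3529 = DC9 hex

DC9


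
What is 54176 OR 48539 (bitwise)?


0b1101001110100000 | 0b1011110110011011 = 0b1111111110111011 = 65467

65467


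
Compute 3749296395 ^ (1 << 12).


3749296395 ^ (1 << 12) = 3749296395 ^ 4096 = 3749292299

3749292299


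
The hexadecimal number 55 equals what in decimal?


55 hex = 85 decimal

85


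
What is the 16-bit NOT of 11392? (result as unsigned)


~0b10110010000000 = 0b1101001101111111 = 54143 (16-bit unsigned)

54143


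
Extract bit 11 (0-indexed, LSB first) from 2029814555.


0b1111000111111001000001100011011, position 11 = 0

0


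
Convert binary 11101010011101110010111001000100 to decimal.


11101010011101110010111001000100 in decimal = 3933679172

3933679172


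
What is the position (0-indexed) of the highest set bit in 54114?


0b1101001101100010. Highest set bit at position 15

15


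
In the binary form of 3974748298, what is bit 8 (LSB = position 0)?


0b11101100111010011101100010001010, position 8 = 0

0


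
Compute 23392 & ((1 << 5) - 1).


23392 & 31 = 0

0


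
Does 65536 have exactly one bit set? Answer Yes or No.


0b10000000000000000. Only one bit set => Yes

Yes


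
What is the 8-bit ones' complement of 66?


66 ^ 255 = 189

189


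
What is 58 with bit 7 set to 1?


58 | (1 << 7) = 58 | 128 = 186

186


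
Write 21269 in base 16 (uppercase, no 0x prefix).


21269 = 5315 hex

5315


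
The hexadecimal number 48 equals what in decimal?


48 hex = 72 decimal

72
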